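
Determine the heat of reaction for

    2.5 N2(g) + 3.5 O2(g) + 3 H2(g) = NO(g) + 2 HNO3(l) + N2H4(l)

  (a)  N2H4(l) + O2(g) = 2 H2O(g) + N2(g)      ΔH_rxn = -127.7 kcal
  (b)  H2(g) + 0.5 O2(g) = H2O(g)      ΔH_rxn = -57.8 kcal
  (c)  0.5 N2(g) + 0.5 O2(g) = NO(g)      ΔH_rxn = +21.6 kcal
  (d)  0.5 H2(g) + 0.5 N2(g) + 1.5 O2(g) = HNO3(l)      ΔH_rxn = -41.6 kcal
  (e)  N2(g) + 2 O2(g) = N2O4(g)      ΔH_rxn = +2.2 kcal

(a) reversed: +127.7 kcal
(b) × 2: (2)·(-57.8) = -115.6 kcal
(c) as written: +21.6 kcal
(d) × 2: (2)·(-41.6) = -83.2 kcal
(e): not needed.
Since enthalpy is a state function, ΔH_rxn = (-1)·(-127.7) + (2)·(-57.8) + (1)·(+21.6) + (2)·(-41.6) = -49.5 kcal

ΔH_rxn = -49.5 kcal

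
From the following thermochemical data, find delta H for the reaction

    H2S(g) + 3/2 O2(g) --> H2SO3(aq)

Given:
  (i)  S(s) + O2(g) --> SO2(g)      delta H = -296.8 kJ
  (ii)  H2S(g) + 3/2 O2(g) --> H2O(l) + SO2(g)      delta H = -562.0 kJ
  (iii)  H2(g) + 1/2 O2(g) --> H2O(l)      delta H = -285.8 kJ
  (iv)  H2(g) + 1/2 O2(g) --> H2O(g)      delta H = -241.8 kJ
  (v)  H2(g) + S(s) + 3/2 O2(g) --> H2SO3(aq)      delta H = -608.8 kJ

(i) reversed: +296.8 kJ
(ii) as written (H2S(g) already on the reactant side): -562.0 kJ
(iii) reversed: +285.8 kJ
(iv): not needed (H2O(g) appears nowhere else).
(v) as written (H2SO3(aq) already on the product side): -608.8 kJ
delta H = (+296.8) + (-562.0) + (+285.8) + (-608.8) = -588.2 kJ

delta H = -588.2 kJ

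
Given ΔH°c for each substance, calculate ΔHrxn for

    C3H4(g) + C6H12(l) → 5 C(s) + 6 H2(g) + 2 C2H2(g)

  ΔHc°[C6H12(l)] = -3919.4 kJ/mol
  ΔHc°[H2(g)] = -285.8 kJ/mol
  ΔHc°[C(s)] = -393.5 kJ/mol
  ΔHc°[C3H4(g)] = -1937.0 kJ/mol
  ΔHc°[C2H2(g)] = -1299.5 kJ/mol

ΔHrxn = 424.9 kJ/mol

With combustion enthalpies, reactants minus products:
= [1·(-1937.0) + 1·(-3919.4)] − [5·(-393.5) + 6·(-285.8) + 2·(-1299.5)]
= 424.9 kJ/mol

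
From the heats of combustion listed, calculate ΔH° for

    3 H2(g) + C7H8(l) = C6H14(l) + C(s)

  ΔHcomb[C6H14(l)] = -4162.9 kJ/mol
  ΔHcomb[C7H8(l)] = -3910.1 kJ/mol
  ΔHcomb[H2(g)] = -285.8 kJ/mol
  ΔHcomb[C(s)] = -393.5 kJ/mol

ΔH° = -211.1 kJ/mol

Using ΔH = Σ nΔHc°(reactants) − Σ nΔHc°(products):
= [3·(-285.8) + 1·(-3910.1)] − [1·(-4162.9) + 1·(-393.5)]
= -211.1 kJ/mol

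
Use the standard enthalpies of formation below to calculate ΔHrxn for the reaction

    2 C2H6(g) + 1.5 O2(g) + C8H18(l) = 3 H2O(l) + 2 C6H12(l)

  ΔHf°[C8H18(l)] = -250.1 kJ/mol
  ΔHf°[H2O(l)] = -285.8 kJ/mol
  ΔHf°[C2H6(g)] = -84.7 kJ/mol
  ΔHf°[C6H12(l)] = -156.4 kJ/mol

ΔHrxn = -750.7 kJ/mol

ΔH°rxn = Σ nΔHf°(products) − Σ nΔHf°(reactants).
Products: 3·(-285.8) + 2·(-156.4) = -1170.2
Reactants: 2·(-84.7) + 3/2·(+0.0) + 1·(-250.1) = -419.5
ΔHrxn = (-1170.2) − (-419.5) = -750.7 kJ/mol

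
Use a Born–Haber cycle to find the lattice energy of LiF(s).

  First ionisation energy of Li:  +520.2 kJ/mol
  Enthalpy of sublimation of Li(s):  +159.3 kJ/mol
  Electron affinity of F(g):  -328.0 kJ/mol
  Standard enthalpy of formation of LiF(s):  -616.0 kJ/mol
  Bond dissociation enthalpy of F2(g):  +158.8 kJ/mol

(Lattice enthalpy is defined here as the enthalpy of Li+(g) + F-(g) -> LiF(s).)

ΔHf° = 1·ΔHsub + 1·(ΣIE) + 1/2·D(F2) + 1·EA + U
-616.0 = 1·(+159.3) + 1·(+520.2) + 1/2·(+158.8) + 1·(-328.0) + U
U = -616.0 − (+430.9) = -1046.9 kJ/mol

U = -1046.9 kJ/mol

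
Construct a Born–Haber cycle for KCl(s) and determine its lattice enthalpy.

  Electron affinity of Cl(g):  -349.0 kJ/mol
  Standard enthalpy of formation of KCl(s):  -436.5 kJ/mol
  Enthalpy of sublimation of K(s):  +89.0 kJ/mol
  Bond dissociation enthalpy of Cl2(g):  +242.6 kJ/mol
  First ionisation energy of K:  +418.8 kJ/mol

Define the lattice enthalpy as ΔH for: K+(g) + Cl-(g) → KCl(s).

ΔHf° = 1·ΔHsub + 1·(ΣIE) + 1/2·D(Cl2) + 1·EA + U
-436.5 = 1·(+89.0) + 1·(+418.8) + 1/2·(+242.6) + 1·(-349.0) + U
U = -436.5 − (+280.1) = -716.6 kJ/mol

U = -716.6 kJ/mol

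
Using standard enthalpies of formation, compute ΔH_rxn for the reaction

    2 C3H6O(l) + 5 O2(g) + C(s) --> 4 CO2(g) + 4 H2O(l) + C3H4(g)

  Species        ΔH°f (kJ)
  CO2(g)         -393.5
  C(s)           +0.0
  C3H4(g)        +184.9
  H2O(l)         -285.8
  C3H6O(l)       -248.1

Products: 4·(-393.5) + 4·(-285.8) + 1·(+184.9) = -2532.3
Reactants: 2·(-248.1) + 5·(+0.0) + 1·(+0.0) = -496.2
ΔH_rxn = (-2532.3) − (-496.2) = -2036.1 kJ

ΔH_rxn = -2036.1 kJ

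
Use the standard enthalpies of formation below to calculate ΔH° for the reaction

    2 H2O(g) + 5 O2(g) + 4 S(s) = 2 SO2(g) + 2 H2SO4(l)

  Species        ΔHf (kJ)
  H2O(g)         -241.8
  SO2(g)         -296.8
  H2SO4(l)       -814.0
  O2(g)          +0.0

ΔH° = -1738.0 kJ

Products: 2·(-296.8) + 2·(-814.0) = -2221.6
Reactants: 2·(-241.8) + 5·(+0.0) + 4·(+0.0) = -483.6
ΔH° = (-2221.6) − (-483.6) = -1738.0 kJ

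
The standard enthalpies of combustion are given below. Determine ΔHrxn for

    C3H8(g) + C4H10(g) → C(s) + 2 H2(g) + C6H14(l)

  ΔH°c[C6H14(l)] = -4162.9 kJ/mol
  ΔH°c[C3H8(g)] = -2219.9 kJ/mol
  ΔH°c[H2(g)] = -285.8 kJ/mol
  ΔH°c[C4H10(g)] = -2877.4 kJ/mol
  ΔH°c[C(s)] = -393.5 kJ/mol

ΔHrxn = 30.7 kJ/mol

Using ΔH = Σ nΔHc°(reactants) − Σ nΔHc°(products):
= [1·(-2219.9) + 1·(-2877.4)] − [1·(-393.5) + 2·(-285.8) + 1·(-4162.9)]
= 30.7 kJ/mol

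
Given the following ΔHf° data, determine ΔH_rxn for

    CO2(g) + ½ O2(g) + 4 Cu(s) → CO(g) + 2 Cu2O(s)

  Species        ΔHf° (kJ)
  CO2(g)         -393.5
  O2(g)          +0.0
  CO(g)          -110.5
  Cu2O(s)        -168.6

ΔH°rxn = Σ nΔHf°(products) − Σ nΔHf°(reactants).
Products: 1·(-110.5) + 2·(-168.6) = -447.7
Reactants: 1·(-393.5) + 1/2·(+0.0) + 4·(+0.0) = -393.5
ΔH_rxn = (-447.7) − (-393.5) = -54.2 kJ

ΔH_rxn = -54.2 kJ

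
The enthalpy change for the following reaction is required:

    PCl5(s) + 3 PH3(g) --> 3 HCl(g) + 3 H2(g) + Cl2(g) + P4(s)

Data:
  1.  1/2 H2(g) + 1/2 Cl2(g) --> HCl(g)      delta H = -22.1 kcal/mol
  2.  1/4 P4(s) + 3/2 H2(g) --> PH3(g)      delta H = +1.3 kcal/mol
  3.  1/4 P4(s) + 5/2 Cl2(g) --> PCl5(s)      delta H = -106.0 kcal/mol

eq. 1 × 3: (3)·(-22.1) = -66.3 kcal/mol
eq. 2 reversed and × 3: (-3)·(+1.3) = -3.9 kcal/mol
eq. 3 reversed: +106.0 kcal/mol
delta H = (3)·(-22.1) + (-3)·(+1.3) + (-1)·(-106.0) = 35.8 kcal/mol

delta H = 35.8 kcal/mol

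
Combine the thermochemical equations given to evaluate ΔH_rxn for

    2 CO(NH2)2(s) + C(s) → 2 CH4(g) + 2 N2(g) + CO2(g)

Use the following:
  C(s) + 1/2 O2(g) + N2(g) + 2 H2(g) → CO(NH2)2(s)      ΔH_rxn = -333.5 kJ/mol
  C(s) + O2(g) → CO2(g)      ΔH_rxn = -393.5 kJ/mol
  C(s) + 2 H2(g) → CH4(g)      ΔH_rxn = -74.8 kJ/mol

ΔH_rxn = 123.9 kJ/mol

equation 1 reversed and × 2: (-2)·(-333.5) = +667.0 kJ/mol
equation 2 as written: -393.5 kJ/mol
equation 3 × 2: (2)·(-74.8) = -149.6 kJ/mol
ΔH_rxn = (+667.0) + (-393.5) + (-149.6) = 123.9 kJ/mol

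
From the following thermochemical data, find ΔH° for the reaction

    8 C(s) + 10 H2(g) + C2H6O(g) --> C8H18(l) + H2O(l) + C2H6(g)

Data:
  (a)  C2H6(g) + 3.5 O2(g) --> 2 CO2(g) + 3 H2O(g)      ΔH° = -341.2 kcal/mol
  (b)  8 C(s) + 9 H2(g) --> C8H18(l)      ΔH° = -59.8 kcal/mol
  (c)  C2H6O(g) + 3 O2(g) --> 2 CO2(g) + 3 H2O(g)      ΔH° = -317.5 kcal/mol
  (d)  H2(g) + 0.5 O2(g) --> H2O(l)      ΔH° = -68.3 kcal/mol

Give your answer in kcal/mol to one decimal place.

(a) reversed: +341.2 kcal/mol
(b) as written: -59.8 kcal/mol
(c) as written: -317.5 kcal/mol
(d) as written: -68.3 kcal/mol
ΔH° = (+341.2) + (-59.8) + (-317.5) + (-68.3) = -104.4 kcal/mol

ΔH° = -104.4 kcal/mol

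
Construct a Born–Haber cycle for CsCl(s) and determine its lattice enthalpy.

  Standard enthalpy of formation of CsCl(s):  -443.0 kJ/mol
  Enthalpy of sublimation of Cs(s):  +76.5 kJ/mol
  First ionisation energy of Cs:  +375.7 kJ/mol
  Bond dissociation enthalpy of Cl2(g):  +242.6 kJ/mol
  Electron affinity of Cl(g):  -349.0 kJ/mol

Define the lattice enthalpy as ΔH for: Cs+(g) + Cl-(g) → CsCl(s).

U = -667.5 kJ/mol

ΔHf° = 1·ΔHsub + 1·(ΣIE) + 1/2·D(Cl2) + 1·EA + U
-443.0 = 1·(+76.5) + 1·(+375.7) + 1/2·(+242.6) + 1·(-349.0) + U
U = -443.0 − (+224.5) = -667.5 kJ/mol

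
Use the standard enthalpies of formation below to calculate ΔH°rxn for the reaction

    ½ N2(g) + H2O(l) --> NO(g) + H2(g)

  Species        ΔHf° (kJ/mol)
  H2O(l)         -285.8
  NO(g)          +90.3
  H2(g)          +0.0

Products: 1·(+90.3) + 1·(+0.0) = +90.3
Reactants: 1/2·(+0.0) + 1·(-285.8) = -285.8
ΔH°rxn = (+90.3) − (-285.8) = 376.1 kJ/mol

ΔH°rxn = 376.1 kJ/mol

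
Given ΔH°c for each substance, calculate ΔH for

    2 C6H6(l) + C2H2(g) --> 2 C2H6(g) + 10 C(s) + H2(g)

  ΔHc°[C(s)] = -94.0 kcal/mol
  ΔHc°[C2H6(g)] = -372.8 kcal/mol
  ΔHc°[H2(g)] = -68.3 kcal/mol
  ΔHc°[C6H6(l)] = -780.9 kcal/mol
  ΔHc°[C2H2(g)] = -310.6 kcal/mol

With combustion enthalpies, reactants minus products:
= [2·(-780.9) + 1·(-310.6)] − [2·(-372.8) + 10·(-94.0) + 1·(-68.3)]
= -118.5 kcal/mol

ΔH = -118.5 kcal/mol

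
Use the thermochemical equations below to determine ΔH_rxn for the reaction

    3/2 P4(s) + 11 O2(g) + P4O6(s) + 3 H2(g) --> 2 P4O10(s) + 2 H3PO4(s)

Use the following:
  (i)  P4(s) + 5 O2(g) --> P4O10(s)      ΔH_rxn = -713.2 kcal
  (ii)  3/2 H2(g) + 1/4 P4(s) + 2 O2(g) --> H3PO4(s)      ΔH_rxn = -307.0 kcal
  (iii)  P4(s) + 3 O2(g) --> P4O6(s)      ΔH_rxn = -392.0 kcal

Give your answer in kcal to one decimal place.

(i) × 2: (2)·(-713.2) = -1426.4 kcal
(ii) × 2: (2)·(-307.0) = -614.0 kcal
(iii) reversed: +392.0 kcal
ΔH_rxn = (2)·(-713.2) + (2)·(-307.0) + (-1)·(-392.0) = -1648.4 kcal

ΔH_rxn = -1648.4 kcal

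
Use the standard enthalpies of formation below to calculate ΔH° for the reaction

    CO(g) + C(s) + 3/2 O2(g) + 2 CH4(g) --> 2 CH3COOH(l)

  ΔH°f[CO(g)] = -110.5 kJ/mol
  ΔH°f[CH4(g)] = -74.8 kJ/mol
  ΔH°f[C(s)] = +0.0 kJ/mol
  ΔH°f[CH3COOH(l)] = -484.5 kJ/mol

ΔH° = -708.9 kJ/mol

Products: 2·(-484.5) = -969.0
Reactants: 1·(-110.5) + 1·(+0.0) + 3/2·(+0.0) + 2·(-74.8) = -260.1
ΔH° = (-969.0) − (-260.1) = -708.9 kJ/mol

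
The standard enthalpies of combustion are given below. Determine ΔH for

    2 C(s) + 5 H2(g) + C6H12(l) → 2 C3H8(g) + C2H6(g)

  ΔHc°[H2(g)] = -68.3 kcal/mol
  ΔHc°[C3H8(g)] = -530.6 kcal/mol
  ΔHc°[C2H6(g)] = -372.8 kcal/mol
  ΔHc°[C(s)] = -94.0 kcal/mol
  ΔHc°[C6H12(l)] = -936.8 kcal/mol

ΔH = -32.3 kcal/mol

With combustion enthalpies, reactants minus products:
= [2·(-94.0) + 5·(-68.3) + 1·(-936.8)] − [2·(-530.6) + 1·(-372.8)]
= -32.3 kcal/mol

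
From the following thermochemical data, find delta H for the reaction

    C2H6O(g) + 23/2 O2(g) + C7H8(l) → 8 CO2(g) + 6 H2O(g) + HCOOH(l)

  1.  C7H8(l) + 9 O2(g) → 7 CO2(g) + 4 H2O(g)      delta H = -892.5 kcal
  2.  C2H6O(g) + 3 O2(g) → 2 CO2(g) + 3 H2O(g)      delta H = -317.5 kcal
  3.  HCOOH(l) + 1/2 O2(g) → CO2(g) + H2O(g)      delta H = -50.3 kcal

eq. 1 as written (C7H8(l) already on the reactant side): -892.5 kcal
eq. 2 as written (C2H6O(g) already on the reactant side): -317.5 kcal
eq. 3 reversed (reverse to put HCOOH(l) on the product side): +50.3 kcal
Combining the equations, delta H = (1)·(-892.5) + (1)·(-317.5) + (-1)·(-50.3) = -1159.7 kcal

delta H = -1159.7 kcal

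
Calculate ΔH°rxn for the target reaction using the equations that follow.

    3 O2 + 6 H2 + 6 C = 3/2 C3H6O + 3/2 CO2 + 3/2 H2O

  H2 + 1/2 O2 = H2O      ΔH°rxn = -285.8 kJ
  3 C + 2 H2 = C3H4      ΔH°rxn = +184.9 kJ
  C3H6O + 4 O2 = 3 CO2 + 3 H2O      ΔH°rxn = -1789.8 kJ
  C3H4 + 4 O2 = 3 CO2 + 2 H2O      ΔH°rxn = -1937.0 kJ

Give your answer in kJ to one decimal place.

equation 1 × 2: (2)·(-285.8) = -571.6 kJ
equation 2 × 2: (2)·(+184.9) = +369.8 kJ
equation 3 reversed and × 3/2: (-3/2)·(-1789.8) = +2684.7 kJ
equation 4 × 2: (2)·(-1937.0) = -3874.0 kJ
ΔH°rxn = (2)·(-285.8) + (2)·(+184.9) + (-3/2)·(-1789.8) + (2)·(-1937.0) = -1391.1 kJ

ΔH°rxn = -1391.1 kJ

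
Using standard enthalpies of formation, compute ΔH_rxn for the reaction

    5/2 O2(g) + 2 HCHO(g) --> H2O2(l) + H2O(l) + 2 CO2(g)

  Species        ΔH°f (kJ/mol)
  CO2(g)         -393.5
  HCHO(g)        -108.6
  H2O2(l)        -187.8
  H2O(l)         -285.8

Products: 1·(-187.8) + 1·(-285.8) + 2·(-393.5) = -1260.6
Reactants: 5/2·(+0.0) + 2·(-108.6) = -217.2
ΔH_rxn = (-1260.6) − (-217.2) = -1043.4 kJ/mol

ΔH_rxn = -1043.4 kJ/mol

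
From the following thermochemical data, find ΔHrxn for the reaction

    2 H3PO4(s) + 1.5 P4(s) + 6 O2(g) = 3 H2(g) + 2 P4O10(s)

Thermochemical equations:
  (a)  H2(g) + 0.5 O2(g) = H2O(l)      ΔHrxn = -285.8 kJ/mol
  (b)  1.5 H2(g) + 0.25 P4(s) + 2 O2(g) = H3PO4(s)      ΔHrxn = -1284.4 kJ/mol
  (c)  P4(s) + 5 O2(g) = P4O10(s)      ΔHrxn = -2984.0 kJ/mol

ΔHrxn = -3399.2 kJ/mol

(a): not needed.
(b) reversed and × 2: (-2)·(-1284.4) = +2568.8 kJ/mol
(c) × 2: (2)·(-2984.0) = -5968.0 kJ/mol
Summing the manipulated equations, ΔHrxn = (+2568.8) + (-5968.0) = -3399.2 kJ/mol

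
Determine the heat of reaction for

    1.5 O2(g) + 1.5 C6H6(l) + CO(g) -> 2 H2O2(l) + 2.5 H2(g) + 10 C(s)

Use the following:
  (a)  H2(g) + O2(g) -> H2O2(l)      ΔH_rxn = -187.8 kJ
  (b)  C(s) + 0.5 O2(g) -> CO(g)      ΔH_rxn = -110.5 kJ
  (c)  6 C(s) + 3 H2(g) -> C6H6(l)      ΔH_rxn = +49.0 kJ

(a) × 2: (2)·(-187.8) = -375.6 kJ
(b) reversed: +110.5 kJ
(c) reversed and × 3/2: (-3/2)·(+49.0) = -73.5 kJ
ΔH_rxn = (-375.6) + (+110.5) + (-73.5) = -338.6 kJ

ΔH_rxn = -338.6 kJ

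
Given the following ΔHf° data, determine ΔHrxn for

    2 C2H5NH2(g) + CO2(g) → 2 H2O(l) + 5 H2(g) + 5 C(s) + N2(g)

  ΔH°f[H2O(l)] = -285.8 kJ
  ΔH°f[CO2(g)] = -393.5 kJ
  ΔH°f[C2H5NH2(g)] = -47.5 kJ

Products: 2·(-285.8) + 5·(+0.0) + 5·(+0.0) + 1·(+0.0) = -571.6
Reactants: 2·(-47.5) + 1·(-393.5) = -488.5
ΔHrxn = (-571.6) − (-488.5) = -83.1 kJ

ΔHrxn = -83.1 kJ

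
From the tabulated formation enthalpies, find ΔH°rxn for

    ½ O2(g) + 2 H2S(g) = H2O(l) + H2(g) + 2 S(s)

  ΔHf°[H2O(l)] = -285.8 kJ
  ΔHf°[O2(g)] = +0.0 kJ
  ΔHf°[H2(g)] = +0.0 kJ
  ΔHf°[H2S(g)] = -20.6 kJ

ΔH°rxn = -244.6 kJ

Products: 1·(-285.8) + 1·(+0.0) + 2·(+0.0) = -285.8
Reactants: 1/2·(+0.0) + 2·(-20.6) = -41.2
ΔH°rxn = (-285.8) − (-41.2) = -244.6 kJ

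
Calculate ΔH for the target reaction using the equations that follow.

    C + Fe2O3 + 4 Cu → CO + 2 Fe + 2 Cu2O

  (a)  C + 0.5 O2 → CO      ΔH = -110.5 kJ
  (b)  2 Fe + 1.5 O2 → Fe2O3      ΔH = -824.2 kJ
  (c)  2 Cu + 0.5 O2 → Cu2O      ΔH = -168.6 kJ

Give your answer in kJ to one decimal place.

(a) as written (CO already on the product side): -110.5 kJ
(b) reversed (Fe2O3 must end up as a reactant): +824.2 kJ
(c) × 2 (×2 to match 2 Cu2O in the target): (2)·(-168.6) = -337.2 kJ
Combining the equations, ΔH = (-110.5) + (+824.2) + (-337.2) = 376.5 kJ

ΔH = 376.5 kJ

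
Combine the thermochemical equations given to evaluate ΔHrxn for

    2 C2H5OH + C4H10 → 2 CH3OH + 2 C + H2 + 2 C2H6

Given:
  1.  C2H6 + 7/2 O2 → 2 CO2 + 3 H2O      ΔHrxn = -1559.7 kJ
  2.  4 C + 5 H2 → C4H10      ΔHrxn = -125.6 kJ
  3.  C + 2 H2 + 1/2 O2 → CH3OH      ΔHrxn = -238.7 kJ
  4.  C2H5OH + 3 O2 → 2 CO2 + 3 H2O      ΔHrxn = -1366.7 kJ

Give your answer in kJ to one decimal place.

eq. 1 reversed and × 2: (-2)·(-1559.7) = +3119.4 kJ
eq. 2 reversed: +125.6 kJ
eq. 3 × 2: (2)·(-238.7) = -477.4 kJ
eq. 4 × 2: (2)·(-1366.7) = -2733.4 kJ
ΔHrxn = (-2)·(-1559.7) + (-1)·(-125.6) + (2)·(-238.7) + (2)·(-1366.7) = 34.2 kJ

ΔHrxn = 34.2 kJ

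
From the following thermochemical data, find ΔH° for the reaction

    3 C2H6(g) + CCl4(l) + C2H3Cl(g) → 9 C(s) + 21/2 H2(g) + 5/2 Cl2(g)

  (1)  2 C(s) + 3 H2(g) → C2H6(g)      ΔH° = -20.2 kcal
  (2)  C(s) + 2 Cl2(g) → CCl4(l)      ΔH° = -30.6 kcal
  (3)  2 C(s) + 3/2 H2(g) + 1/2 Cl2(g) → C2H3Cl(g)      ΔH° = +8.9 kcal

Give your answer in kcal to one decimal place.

ΔH° = 82.3 kcal

(1) reversed and × 3 (C2H6(g) must end up as a reactant; scale by 3 for the 3 C2H6(g)): (-3)·(-20.2) = +60.6 kcal
(2) reversed (CCl4(l) must end up as a reactant): +30.6 kcal
(3) reversed (reverse to put C2H3Cl(g) on the reactant side): -8.9 kcal
Since enthalpy is a state function, ΔH° = (+60.6) + (+30.6) + (-8.9) = 82.3 kcal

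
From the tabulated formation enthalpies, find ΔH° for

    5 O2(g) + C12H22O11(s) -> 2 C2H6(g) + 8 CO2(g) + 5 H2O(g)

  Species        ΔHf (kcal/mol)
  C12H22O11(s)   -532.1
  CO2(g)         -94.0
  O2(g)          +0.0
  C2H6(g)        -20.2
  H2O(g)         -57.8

ΔH°rxn = Σ nΔHf°(products) − Σ nΔHf°(reactants).
Products: 2·(-20.2) + 8·(-94.0) + 5·(-57.8) = -1081.4
Reactants: 5·(+0.0) + 1·(-532.1) = -532.1
ΔH° = (-1081.4) − (-532.1) = -549.3 kcal/mol

ΔH° = -549.3 kcal/mol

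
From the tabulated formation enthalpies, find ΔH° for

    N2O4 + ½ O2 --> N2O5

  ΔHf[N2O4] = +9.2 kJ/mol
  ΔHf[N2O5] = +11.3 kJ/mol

ΔH° = 2.1 kJ/mol

Products: 1·(+11.3) = +11.3
Reactants: 1·(+9.2) + 1/2·(+0.0) = +9.2
ΔH° = (+11.3) − (+9.2) = 2.1 kJ/mol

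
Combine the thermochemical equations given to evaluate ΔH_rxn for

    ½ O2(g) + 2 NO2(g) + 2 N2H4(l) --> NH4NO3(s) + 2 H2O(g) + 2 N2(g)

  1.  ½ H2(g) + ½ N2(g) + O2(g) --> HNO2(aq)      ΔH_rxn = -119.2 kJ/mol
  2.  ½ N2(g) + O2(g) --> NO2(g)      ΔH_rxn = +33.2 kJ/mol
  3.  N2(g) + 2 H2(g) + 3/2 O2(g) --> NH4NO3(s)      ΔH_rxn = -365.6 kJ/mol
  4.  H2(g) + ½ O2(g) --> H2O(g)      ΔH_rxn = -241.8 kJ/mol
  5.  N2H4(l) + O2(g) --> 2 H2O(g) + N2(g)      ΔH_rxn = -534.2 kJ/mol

eq. 1: not needed (HNO2(aq) appears nowhere else).
eq. 2 reversed and × 2 (NO2(g) must end up as a reactant; scale by 2 for the 2 NO2(g)): (-2)·(+33.2) = -66.4 kJ/mol
eq. 3 as written (NH4NO3(s) already on the product side): -365.6 kJ/mol
eq. 4 reversed and × 2: (-2)·(-241.8) = +483.6 kJ/mol
eq. 5 × 2 (×2 to match 2 N2H4(l) in the target): (2)·(-534.2) = -1068.4 kJ/mol
Since enthalpy is a state function, ΔH_rxn = (-66.4) + (-365.6) + (+483.6) + (-1068.4) = -1016.8 kJ/mol

ΔH_rxn = -1016.8 kJ/mol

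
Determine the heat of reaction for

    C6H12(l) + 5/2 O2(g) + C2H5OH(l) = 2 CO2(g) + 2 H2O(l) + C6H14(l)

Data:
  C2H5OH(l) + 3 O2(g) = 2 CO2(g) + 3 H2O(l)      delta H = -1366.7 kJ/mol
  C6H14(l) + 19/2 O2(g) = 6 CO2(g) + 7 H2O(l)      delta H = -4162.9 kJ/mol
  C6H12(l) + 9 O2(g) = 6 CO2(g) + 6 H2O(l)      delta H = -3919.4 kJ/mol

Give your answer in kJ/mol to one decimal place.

delta H = -1123.2 kJ/mol

equation 1 as written (C2H5OH(l) already on the reactant side): -1366.7 kJ/mol
equation 2 reversed (C6H14(l) must end up as a product): +4162.9 kJ/mol
equation 3 as written (C6H12(l) already on the reactant side): -3919.4 kJ/mol
delta H = (-1366.7) + (+4162.9) + (-3919.4) = -1123.2 kJ/mol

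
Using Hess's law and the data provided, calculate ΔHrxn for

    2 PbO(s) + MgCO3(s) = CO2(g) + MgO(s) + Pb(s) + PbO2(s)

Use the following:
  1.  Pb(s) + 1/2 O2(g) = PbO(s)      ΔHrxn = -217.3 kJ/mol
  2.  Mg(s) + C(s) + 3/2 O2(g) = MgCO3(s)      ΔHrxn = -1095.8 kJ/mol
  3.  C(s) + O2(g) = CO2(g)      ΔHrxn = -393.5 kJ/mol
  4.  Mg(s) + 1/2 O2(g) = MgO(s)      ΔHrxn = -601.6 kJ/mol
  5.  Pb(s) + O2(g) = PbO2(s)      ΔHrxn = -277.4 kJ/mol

eq. 1 reversed and × 2: (-2)·(-217.3) = +434.6 kJ/mol
eq. 2 reversed: +1095.8 kJ/mol
eq. 3 as written: -393.5 kJ/mol
eq. 4 as written: -601.6 kJ/mol
eq. 5 as written: -277.4 kJ/mol
Since enthalpy is a state function, ΔHrxn = (+434.6) + (+1095.8) + (-393.5) + (-601.6) + (-277.4) = 257.9 kJ/mol

ΔHrxn = 257.9 kJ/mol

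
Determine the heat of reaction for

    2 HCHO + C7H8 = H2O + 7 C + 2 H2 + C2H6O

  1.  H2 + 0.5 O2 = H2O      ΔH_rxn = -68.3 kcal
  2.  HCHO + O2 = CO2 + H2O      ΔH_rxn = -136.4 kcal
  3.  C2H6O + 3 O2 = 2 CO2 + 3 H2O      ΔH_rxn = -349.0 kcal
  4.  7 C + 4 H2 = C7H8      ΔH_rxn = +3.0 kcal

eq. 1 × 2: (2)·(-68.3) = -136.6 kcal
eq. 2 × 2 (scale by 2 for the 2 HCHO): (2)·(-136.4) = -272.8 kcal
eq. 3 reversed (C2H6O must end up as a product): +349.0 kcal
eq. 4 reversed (reverse to put C7H8 on the reactant side): -3.0 kcal
Combining the equations, ΔH_rxn = (2)·(-68.3) + (2)·(-136.4) + (-1)·(-349.0) + (-1)·(+3.0) = -63.4 kcal

ΔH_rxn = -63.4 kcal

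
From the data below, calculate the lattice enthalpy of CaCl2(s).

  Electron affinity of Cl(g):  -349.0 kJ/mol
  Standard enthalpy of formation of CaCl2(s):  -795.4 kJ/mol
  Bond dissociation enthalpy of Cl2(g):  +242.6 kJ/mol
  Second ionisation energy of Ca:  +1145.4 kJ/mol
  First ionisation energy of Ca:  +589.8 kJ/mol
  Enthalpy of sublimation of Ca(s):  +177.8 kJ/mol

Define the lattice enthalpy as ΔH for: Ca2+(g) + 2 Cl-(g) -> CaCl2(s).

U = -2253.0 kJ/mol

ΔHf° = 1·ΔHsub + 1·(ΣIE) + 1·D(Cl2) + 2·EA + U
-795.4 = 1·(+177.8) + 1·(+1735.2) + 1·(+242.6) + 2·(-349.0) + U
U = -795.4 − (+1457.6) = -2253.0 kJ/mol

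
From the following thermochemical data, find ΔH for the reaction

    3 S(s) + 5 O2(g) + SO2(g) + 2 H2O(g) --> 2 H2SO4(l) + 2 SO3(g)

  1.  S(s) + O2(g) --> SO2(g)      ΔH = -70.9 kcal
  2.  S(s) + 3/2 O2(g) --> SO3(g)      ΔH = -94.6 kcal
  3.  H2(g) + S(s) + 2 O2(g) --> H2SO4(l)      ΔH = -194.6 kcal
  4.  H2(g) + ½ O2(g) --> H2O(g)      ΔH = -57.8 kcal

ΔH = -391.9 kcal

eq. 1 reversed (reverse to put SO2(g) on the reactant side): +70.9 kcal
eq. 2 × 2 (×2 to match 2 SO3(g) in the target): (2)·(-94.6) = -189.2 kcal
eq. 3 × 2 (×2 to match 2 H2SO4(l) in the target): (2)·(-194.6) = -389.2 kcal
eq. 4 reversed and × 2 (reverse to put H2O(g) on the reactant side; scale by 2 for the 2 H2O(g)): (-2)·(-57.8) = +115.6 kcal
Combining the equations, ΔH = (+70.9) + (-189.2) + (-389.2) + (+115.6) = -391.9 kcal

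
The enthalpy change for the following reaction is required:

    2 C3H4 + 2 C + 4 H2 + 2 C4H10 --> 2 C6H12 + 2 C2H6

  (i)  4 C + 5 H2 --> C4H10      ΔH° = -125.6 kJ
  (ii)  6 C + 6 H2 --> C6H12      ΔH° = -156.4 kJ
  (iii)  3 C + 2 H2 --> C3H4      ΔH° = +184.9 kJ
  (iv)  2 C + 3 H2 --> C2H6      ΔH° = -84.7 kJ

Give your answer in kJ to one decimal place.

(i) reversed and × 2: (-2)·(-125.6) = +251.2 kJ
(ii) × 2: (2)·(-156.4) = -312.8 kJ
(iii) reversed and × 2: (-2)·(+184.9) = -369.8 kJ
(iv) × 2: (2)·(-84.7) = -169.4 kJ
ΔH° = (+251.2) + (-312.8) + (-369.8) + (-169.4) = -600.8 kJ

ΔH° = -600.8 kJ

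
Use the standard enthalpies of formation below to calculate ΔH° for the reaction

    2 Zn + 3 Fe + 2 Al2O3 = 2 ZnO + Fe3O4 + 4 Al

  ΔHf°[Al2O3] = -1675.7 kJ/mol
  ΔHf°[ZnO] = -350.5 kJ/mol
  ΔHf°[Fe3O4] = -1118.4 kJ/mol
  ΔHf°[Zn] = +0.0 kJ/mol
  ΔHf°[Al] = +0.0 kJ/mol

ΔH° = 1532.0 kJ/mol

Products: 2·(-350.5) + 1·(-1118.4) + 4·(+0.0) = -1819.4
Reactants: 2·(+0.0) + 3·(+0.0) + 2·(-1675.7) = -3351.4
ΔH° = (-1819.4) − (-3351.4) = 1532.0 kJ/mol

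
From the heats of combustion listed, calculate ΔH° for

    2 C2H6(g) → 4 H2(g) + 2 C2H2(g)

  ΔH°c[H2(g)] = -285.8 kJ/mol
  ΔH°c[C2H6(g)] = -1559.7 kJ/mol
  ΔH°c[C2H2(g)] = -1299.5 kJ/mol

ΔH° = 622.8 kJ/mol

Using ΔH = Σ nΔHc°(reactants) − Σ nΔHc°(products):
= [2·(-1559.7)] − [4·(-285.8) + 2·(-1299.5)]
= 622.8 kJ/mol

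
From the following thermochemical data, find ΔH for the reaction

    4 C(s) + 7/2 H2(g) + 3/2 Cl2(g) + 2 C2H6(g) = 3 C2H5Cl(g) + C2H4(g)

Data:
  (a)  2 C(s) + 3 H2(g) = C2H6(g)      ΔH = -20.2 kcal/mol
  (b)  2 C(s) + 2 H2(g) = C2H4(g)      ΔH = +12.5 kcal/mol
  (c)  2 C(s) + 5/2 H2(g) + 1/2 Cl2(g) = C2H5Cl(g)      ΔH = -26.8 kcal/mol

(a) reversed and × 2 (C2H6(g) must end up as a reactant; ×2 to match 2 C2H6(g) in the target): (-2)·(-20.2) = +40.4 kcal/mol
(b) as written (C2H4(g) already on the product side): +12.5 kcal/mol
(c) × 3 (scale by 3 for the 3 C2H5Cl(g)): (3)·(-26.8) = -80.4 kcal/mol
Summing the manipulated equations, ΔH = (-2)·(-20.2) + (1)·(+12.5) + (3)·(-26.8) = -27.5 kcal/mol

ΔH = -27.5 kcal/mol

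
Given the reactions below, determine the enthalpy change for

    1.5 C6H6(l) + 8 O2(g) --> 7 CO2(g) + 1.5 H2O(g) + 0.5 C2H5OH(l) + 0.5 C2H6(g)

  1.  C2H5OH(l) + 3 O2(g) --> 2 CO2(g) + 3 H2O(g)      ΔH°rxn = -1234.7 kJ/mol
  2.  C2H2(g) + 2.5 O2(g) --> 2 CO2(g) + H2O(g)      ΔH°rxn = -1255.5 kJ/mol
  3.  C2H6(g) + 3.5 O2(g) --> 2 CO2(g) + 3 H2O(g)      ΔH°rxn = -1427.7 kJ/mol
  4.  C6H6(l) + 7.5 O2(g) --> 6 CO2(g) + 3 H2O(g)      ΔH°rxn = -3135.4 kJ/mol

ΔH°rxn = -3371.9 kJ/mol

eq. 1 reversed and × 1/2: (-1/2)·(-1234.7) = +617.35 kJ/mol
eq. 2: not needed.
eq. 3 reversed and × 1/2: (-1/2)·(-1427.7) = +713.85 kJ/mol
eq. 4 × 3/2: (3/2)·(-3135.4) = -4703.1 kJ/mol
ΔH°rxn = (+617.35) + (+713.85) + (-4703.1) = -3371.9 kJ/mol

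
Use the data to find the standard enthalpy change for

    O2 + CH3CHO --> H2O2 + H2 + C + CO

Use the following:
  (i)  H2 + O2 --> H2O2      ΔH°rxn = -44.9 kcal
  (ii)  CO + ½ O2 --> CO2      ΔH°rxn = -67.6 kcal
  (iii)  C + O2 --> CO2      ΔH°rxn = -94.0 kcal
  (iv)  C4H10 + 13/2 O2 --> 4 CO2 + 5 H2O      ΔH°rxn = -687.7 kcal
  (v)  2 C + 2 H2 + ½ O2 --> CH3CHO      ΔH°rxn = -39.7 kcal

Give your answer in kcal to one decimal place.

(i) as written (H2O2 already on the product side): -44.9 kcal
(ii) reversed (CO must end up as a product): +67.6 kcal
(iii) as written: -94.0 kcal
(iv): not needed (C4H10 appears nowhere else).
(v) reversed (CH3CHO must end up as a reactant): +39.7 kcal
Summing the manipulated equations, ΔH°rxn = (-44.9) + (+67.6) + (-94.0) + (+39.7) = -31.6 kcal

ΔH°rxn = -31.6 kcal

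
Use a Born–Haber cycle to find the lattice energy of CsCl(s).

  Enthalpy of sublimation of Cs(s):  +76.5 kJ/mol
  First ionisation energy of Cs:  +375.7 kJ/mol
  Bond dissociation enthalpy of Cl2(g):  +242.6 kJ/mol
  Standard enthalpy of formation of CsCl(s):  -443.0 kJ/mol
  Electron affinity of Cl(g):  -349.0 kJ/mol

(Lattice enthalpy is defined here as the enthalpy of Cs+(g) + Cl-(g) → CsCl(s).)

ΔHf° = 1·ΔHsub + 1·(ΣIE) + 1/2·D(Cl2) + 1·EA + U
-443.0 = 1·(+76.5) + 1·(+375.7) + 1/2·(+242.6) + 1·(-349.0) + U
U = -443.0 − (+224.5) = -667.5 kJ/mol

U = -667.5 kJ/mol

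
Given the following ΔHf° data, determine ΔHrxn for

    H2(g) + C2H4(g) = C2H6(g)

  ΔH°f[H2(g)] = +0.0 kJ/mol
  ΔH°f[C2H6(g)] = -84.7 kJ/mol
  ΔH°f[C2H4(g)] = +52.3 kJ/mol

Products: 1·(-84.7) = -84.7
Reactants: 1·(+0.0) + 1·(+52.3) = +52.3
ΔHrxn = (-84.7) − (+52.3) = -137.0 kJ/mol

ΔHrxn = -137.0 kJ/mol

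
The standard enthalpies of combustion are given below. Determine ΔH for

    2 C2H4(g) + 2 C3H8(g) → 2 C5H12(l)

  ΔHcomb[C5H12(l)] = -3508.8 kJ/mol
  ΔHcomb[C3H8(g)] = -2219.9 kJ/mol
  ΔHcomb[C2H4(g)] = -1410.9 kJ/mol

With combustion enthalpies, reactants minus products:
= [2·(-1410.9) + 2·(-2219.9)] − [2·(-3508.8)]
= -244.0 kJ/mol

ΔH = -244.0 kJ/mol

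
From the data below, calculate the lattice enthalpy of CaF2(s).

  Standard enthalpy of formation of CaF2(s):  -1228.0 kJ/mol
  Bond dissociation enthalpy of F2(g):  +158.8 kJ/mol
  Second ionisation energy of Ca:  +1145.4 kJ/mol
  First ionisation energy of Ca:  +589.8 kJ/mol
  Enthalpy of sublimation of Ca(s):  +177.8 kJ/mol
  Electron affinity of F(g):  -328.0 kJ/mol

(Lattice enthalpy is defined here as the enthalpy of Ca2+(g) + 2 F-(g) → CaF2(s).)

U = -2643.8 kJ/mol

ΔHf° = 1·ΔHsub + 1·(ΣIE) + 1·D(F2) + 2·EA + U
-1228.0 = 1·(+177.8) + 1·(+1735.2) + 1·(+158.8) + 2·(-328.0) + U
U = -1228.0 − (+1415.8) = -2643.8 kJ/mol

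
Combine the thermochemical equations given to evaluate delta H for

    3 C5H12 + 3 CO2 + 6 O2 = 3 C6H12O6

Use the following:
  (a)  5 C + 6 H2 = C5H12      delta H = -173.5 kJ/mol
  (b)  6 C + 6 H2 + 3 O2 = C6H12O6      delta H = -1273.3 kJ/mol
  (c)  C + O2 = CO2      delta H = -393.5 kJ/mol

(a) reversed and × 3: (-3)·(-173.5) = +520.5 kJ/mol
(b) × 3: (3)·(-1273.3) = -3819.9 kJ/mol
(c) reversed and × 3: (-3)·(-393.5) = +1180.5 kJ/mol
delta H = (-3)·(-173.5) + (3)·(-1273.3) + (-3)·(-393.5) = -2118.9 kJ/mol

delta H = -2118.9 kJ/mol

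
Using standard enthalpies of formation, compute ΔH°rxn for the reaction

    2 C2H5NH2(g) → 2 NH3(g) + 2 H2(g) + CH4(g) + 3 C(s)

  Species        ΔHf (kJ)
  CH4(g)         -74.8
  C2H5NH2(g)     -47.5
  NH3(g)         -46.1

ΔH°rxn = -72.0 kJ

Products: 2·(-46.1) + 2·(+0.0) + 1·(-74.8) + 3·(+0.0) = -167.0
Reactants: 2·(-47.5) = -95.0
ΔH°rxn = (-167.0) − (-95.0) = -72.0 kJ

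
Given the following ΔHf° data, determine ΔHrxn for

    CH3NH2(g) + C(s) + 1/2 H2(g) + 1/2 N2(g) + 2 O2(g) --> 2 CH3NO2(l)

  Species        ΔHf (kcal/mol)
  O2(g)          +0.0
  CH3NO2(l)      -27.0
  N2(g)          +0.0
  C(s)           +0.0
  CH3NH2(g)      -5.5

Products: 2·(-27.0) = -54.0
Reactants: 1·(-5.5) + 1·(+0.0) + 1/2·(+0.0) + 1/2·(+0.0) + 2·(+0.0) = -5.5
ΔHrxn = (-54.0) − (-5.5) = -48.5 kcal/mol

ΔHrxn = -48.5 kcal/mol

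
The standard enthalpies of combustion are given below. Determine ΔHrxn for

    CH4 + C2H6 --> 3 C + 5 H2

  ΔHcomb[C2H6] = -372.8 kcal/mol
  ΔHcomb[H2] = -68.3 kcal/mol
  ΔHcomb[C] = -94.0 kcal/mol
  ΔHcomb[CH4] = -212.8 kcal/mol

With combustion enthalpies, reactants minus products:
= [1·(-212.8) + 1·(-372.8)] − [3·(-94.0) + 5·(-68.3)]
= 37.9 kcal/mol

ΔHrxn = 37.9 kcal/mol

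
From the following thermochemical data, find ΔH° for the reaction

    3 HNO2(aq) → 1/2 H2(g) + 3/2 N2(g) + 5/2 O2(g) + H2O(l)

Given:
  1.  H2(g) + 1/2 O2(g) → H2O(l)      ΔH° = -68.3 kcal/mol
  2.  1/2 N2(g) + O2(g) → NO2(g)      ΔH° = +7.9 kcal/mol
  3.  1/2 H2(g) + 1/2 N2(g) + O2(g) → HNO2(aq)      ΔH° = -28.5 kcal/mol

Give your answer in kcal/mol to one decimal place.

eq. 1 as written (H2O(l) already on the product side): -68.3 kcal/mol
eq. 2: not needed (NO2(g) appears nowhere else).
eq. 3 reversed and × 3 (HNO2(aq) must end up as a reactant; ×3 to match 3 HNO2(aq) in the target): (-3)·(-28.5) = +85.5 kcal/mol
ΔH° = (1)·(-68.3) + (-3)·(-28.5) = 17.2 kcal/mol

ΔH° = 17.2 kcal/mol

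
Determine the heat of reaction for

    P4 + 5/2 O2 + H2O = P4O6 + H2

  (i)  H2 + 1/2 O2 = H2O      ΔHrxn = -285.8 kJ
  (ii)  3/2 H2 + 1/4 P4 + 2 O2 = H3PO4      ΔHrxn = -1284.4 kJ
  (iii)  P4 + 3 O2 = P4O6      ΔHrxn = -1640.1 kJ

ΔHrxn = -1354.3 kJ

(i) reversed (reverse to put H2O on the reactant side): +285.8 kJ
(ii): not needed (H3PO4 appears nowhere else).
(iii) as written (P4O6 already on the product side): -1640.1 kJ
Since enthalpy is a state function, ΔHrxn = (-1)·(-285.8) + (1)·(-1640.1) = -1354.3 kJ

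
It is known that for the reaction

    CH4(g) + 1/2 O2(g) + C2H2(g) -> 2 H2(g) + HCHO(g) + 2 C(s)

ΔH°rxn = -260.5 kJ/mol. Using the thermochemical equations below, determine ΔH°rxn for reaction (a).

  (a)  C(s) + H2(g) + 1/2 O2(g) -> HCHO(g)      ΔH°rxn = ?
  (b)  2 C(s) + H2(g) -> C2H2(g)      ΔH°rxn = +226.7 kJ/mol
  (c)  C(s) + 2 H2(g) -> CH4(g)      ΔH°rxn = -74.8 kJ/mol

(a) as written: contributes x
(b) reversed: -226.7 kJ/mol
(c) reversed: +74.8 kJ/mol
-260.5 = (-226.7) + (+74.8) + x
x = (-260.5 − (-151.9)) / (1) = -108.6 kJ/mol

ΔH°rxn = -108.6 kJ/mol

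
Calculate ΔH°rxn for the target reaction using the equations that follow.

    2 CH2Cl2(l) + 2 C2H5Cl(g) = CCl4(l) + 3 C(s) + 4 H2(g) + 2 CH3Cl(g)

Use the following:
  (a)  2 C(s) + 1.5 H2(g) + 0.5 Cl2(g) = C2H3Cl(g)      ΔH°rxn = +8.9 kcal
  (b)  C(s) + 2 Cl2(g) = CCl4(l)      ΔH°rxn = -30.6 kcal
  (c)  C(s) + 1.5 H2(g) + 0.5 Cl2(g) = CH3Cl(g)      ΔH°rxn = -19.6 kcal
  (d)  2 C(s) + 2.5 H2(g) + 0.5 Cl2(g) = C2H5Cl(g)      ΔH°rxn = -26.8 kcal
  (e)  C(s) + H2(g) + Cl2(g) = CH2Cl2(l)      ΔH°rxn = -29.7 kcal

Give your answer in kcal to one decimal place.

(a): not needed.
(b) as written: -30.6 kcal
(c) × 2: (2)·(-19.6) = -39.2 kcal
(d) reversed and × 2: (-2)·(-26.8) = +53.6 kcal
(e) reversed and × 2: (-2)·(-29.7) = +59.4 kcal
ΔH°rxn = (1)·(-30.6) + (2)·(-19.6) + (-2)·(-26.8) + (-2)·(-29.7) = 43.2 kcal

ΔH°rxn = 43.2 kcal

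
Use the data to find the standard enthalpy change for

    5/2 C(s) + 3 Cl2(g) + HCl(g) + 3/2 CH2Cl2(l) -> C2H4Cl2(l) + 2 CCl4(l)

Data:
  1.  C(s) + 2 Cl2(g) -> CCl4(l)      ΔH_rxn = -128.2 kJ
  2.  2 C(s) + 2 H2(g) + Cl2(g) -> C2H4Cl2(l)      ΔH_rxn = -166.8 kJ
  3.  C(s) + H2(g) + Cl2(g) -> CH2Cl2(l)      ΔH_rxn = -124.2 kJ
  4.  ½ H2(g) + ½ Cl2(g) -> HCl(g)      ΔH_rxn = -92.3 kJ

ΔH_rxn = -144.6 kJ

eq. 1 × 2 (×2 to match 2 CCl4(l) in the target): (2)·(-128.2) = -256.4 kJ
eq. 2 as written (C2H4Cl2(l) already on the product side): -166.8 kJ
eq. 3 reversed and × 3/2 (reverse to put CH2Cl2(l) on the reactant side; scale by 3/2 for the 3/2 CH2Cl2(l)): (-3/2)·(-124.2) = +186.3 kJ
eq. 4 reversed (reverse to put HCl(g) on the reactant side): +92.3 kJ
ΔH_rxn = (-256.4) + (-166.8) + (+186.3) + (+92.3) = -144.6 kJ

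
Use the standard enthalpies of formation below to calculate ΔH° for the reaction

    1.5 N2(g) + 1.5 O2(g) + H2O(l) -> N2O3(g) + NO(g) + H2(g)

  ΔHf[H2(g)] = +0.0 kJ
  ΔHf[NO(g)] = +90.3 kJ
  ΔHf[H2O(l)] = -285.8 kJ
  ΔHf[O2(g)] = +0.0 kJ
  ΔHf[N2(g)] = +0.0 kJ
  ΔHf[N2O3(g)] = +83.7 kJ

Products: 1·(+83.7) + 1·(+90.3) + 1·(+0.0) = +174.0
Reactants: 3/2·(+0.0) + 3/2·(+0.0) + 1·(-285.8) = -285.8
ΔH° = (+174.0) − (-285.8) = 459.8 kJ

ΔH° = 459.8 kJ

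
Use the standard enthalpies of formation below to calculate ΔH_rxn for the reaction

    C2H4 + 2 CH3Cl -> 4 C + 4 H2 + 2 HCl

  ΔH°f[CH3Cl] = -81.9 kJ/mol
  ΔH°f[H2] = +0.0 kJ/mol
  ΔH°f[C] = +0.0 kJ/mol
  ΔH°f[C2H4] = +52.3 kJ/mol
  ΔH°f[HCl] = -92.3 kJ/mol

ΔH_rxn = -73.1 kJ/mol

ΔH°rxn = Σ nΔHf°(products) − Σ nΔHf°(reactants).
Products: 4·(+0.0) + 4·(+0.0) + 2·(-92.3) = -184.6
Reactants: 1·(+52.3) + 2·(-81.9) = -111.5
ΔH_rxn = (-184.6) − (-111.5) = -73.1 kJ/mol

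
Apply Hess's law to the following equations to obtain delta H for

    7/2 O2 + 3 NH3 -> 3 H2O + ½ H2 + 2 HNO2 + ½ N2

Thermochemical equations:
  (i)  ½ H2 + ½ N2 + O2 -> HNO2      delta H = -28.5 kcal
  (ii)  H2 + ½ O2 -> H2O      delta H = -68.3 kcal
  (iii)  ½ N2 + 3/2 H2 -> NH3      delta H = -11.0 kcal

(i) × 2: (2)·(-28.5) = -57.0 kcal
(ii) × 3: (3)·(-68.3) = -204.9 kcal
(iii) reversed and × 3: (-3)·(-11.0) = +33.0 kcal
delta H = (-57.0) + (-204.9) + (+33.0) = -228.9 kcal

delta H = -228.9 kcal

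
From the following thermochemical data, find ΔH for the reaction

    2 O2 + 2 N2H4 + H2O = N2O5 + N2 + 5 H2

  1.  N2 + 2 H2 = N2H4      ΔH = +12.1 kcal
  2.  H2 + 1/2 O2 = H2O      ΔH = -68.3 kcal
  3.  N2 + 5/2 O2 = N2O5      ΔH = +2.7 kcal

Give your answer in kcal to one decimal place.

ΔH = 46.8 kcal

eq. 1 reversed and × 2 (reverse to put N2H4 on the reactant side; ×2 to match 2 N2H4 in the target): (-2)·(+12.1) = -24.2 kcal
eq. 2 reversed (reverse to put H2O on the reactant side): +68.3 kcal
eq. 3 as written (N2O5 already on the product side): +2.7 kcal
ΔH = (-24.2) + (+68.3) + (+2.7) = 46.8 kcal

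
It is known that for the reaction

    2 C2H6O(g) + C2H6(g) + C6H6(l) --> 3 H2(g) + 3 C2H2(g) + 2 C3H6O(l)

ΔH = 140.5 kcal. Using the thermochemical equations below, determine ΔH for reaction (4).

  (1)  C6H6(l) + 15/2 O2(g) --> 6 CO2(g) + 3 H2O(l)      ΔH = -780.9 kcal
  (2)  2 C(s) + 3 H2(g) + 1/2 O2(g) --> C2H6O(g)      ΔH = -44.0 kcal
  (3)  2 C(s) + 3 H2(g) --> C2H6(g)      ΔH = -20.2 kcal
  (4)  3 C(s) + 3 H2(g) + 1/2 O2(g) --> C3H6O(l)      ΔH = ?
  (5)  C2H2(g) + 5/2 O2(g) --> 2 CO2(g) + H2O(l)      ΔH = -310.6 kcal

ΔH = -59.3 kcal

(1) as written: -780.9 kcal
(2) reversed and × 2: (-2)·(-44.0) = +88.0 kcal
(3) reversed: +20.2 kcal
(4) × 2: contributes 2·x
(5) reversed and × 3: (-3)·(-310.6) = +931.8 kcal
+140.5 = (-780.9) + (+88.0) + (+20.2) + (+931.8) + 2·x
x = (+140.5 − (+259.1)) / (2) = -59.3 kcal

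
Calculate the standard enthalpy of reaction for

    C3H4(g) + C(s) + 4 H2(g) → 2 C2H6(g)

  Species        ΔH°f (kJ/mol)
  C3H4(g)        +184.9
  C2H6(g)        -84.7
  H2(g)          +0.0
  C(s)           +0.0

Products: 2·(-84.7) = -169.4
Reactants: 1·(+184.9) + 1·(+0.0) + 4·(+0.0) = +184.9
ΔH°rxn = (-169.4) − (+184.9) = -354.3 kJ/mol

ΔH°rxn = -354.3 kJ/mol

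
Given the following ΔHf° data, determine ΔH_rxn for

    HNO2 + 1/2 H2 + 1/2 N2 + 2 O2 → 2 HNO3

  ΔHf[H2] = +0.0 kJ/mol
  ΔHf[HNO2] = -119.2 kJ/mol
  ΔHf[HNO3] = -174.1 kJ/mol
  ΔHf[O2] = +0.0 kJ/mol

ΔH_rxn = -229.0 kJ/mol

Products: 2·(-174.1) = -348.2
Reactants: 1·(-119.2) + 1/2·(+0.0) + 1/2·(+0.0) + 2·(+0.0) = -119.2
ΔH_rxn = (-348.2) − (-119.2) = -229.0 kJ/mol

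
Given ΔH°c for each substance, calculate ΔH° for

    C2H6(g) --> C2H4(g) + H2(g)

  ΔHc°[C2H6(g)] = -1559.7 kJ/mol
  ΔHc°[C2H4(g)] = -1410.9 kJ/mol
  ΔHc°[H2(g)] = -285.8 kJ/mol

With combustion enthalpies, reactants minus products:
= [1·(-1559.7)] − [1·(-1410.9) + 1·(-285.8)]
= 137.0 kJ/mol

ΔH° = 137.0 kJ/mol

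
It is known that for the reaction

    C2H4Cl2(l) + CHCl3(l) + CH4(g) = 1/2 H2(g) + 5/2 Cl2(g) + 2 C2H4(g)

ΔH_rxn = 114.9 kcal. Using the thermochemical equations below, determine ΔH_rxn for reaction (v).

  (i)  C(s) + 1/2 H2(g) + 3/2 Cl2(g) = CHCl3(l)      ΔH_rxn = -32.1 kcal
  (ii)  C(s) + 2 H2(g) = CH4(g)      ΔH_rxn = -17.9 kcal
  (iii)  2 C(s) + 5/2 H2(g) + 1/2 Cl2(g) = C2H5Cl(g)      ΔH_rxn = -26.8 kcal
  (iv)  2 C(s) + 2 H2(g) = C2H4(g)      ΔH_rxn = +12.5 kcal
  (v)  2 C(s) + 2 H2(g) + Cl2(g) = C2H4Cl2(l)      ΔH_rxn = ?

ΔH_rxn = -39.9 kcal

(i) reversed: +32.1 kcal
(ii) reversed: +17.9 kcal
(iii): not needed.
(iv) × 2: (2)·(+12.5) = +25.0 kcal
(v) reversed: contributes −x
+114.9 = (+32.1) + (+17.9) + (+25.0) − x
x = (+114.9 − (+75.0)) / (-1) = -39.9 kcal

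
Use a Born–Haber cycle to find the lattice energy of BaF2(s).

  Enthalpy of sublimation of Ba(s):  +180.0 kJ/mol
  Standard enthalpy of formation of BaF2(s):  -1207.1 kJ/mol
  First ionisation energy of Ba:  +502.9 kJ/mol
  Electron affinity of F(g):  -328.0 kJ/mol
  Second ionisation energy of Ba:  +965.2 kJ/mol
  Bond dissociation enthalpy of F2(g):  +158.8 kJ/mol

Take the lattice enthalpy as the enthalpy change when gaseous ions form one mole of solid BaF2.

U = -2358.0 kJ/mol

ΔHf° = 1·ΔHsub + 1·(ΣIE) + 1·D(F2) + 2·EA + U
-1207.1 = 1·(+180.0) + 1·(+1468.1) + 1·(+158.8) + 2·(-328.0) + U
U = -1207.1 − (+1150.9) = -2358.0 kJ/mol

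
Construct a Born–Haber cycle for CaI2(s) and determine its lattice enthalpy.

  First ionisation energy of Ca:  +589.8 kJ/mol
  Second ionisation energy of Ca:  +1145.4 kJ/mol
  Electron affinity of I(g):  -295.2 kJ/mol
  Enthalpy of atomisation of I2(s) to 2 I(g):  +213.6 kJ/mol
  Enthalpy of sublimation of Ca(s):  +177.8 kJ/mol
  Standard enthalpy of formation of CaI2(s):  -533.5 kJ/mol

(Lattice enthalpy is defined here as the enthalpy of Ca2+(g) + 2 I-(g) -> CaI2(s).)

U = -2069.7 kJ/mol

ΔHf° = 1·ΔHsub + 1·(ΣIE) + 1·D(I2) + 2·EA + U
-533.5 = 1·(+177.8) + 1·(+1735.2) + 1·(+213.6) + 2·(-295.2) + U
U = -533.5 − (+1536.2) = -2069.7 kJ/mol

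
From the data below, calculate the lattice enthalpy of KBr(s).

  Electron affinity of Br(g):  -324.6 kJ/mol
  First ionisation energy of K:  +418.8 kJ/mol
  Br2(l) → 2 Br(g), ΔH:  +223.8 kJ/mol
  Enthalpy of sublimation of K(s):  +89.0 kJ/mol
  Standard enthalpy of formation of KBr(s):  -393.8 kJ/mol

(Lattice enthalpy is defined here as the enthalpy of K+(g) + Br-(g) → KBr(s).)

U = -688.9 kJ/mol

ΔHf° = 1·ΔHsub + 1·(ΣIE) + 1/2·D(Br2) + 1·EA + U
-393.8 = 1·(+89.0) + 1·(+418.8) + 1/2·(+223.8) + 1·(-324.6) + U
U = -393.8 − (+295.1) = -688.9 kJ/mol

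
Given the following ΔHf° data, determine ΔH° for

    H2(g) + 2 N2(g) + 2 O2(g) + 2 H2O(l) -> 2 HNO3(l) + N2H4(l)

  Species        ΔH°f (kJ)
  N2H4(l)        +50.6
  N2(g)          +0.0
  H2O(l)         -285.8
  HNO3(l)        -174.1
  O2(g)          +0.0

ΔH°rxn = Σ nΔHf°(products) − Σ nΔHf°(reactants).
Products: 2·(-174.1) + 1·(+50.6) = -297.6
Reactants: 1·(+0.0) + 2·(+0.0) + 2·(+0.0) + 2·(-285.8) = -571.6
ΔH° = (-297.6) − (-571.6) = 274.0 kJ

ΔH° = 274.0 kJ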